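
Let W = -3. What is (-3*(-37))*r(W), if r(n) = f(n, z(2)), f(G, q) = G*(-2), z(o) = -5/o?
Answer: 666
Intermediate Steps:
f(G, q) = -2*G
r(n) = -2*n
(-3*(-37))*r(W) = (-3*(-37))*(-2*(-3)) = 111*6 = 666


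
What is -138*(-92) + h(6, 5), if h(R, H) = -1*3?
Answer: 12693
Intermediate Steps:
h(R, H) = -3
-138*(-92) + h(6, 5) = -138*(-92) - 3 = 12696 - 3 = 12693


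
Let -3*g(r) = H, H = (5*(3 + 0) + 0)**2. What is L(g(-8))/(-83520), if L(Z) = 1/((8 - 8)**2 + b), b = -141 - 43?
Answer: 1/15367680 ≈ 6.5072e-8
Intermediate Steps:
b = -184
H = 225 (H = (5*3 + 0)**2 = (15 + 0)**2 = 15**2 = 225)
g(r) = -75 (g(r) = -1/3*225 = -75)
L(Z) = -1/184 (L(Z) = 1/((8 - 8)**2 - 184) = 1/(0**2 - 184) = 1/(0 - 184) = 1/(-184) = -1/184)
L(g(-8))/(-83520) = -1/184/(-83520) = -1/184*(-1/83520) = 1/15367680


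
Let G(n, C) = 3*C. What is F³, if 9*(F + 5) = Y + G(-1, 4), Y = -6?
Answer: -2197/27 ≈ -81.370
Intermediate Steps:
F = -13/3 (F = -5 + (-6 + 3*4)/9 = -5 + (-6 + 12)/9 = -5 + (⅑)*6 = -5 + ⅔ = -13/3 ≈ -4.3333)
F³ = (-13/3)³ = -2197/27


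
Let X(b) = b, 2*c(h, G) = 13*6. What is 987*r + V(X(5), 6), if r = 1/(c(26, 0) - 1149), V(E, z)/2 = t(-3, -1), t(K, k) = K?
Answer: -2549/370 ≈ -6.8892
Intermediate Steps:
c(h, G) = 39 (c(h, G) = (13*6)/2 = (½)*78 = 39)
V(E, z) = -6 (V(E, z) = 2*(-3) = -6)
r = -1/1110 (r = 1/(39 - 1149) = 1/(-1110) = -1/1110 ≈ -0.00090090)
987*r + V(X(5), 6) = 987*(-1/1110) - 6 = -329/370 - 6 = -2549/370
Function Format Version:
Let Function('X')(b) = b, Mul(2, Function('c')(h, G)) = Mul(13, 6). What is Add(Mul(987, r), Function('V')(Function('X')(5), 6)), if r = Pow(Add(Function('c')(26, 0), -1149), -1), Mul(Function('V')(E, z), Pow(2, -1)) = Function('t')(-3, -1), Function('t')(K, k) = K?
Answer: Rational(-2549, 370) ≈ -6.8892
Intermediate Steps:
Function('c')(h, G) = 39 (Function('c')(h, G) = Mul(Rational(1, 2), Mul(13, 6)) = Mul(Rational(1, 2), 78) = 39)
Function('V')(E, z) = -6 (Function('V')(E, z) = Mul(2, -3) = -6)
r = Rational(-1, 1110) (r = Pow(Add(39, -1149), -1) = Pow(-1110, -1) = Rational(-1, 1110) ≈ -0.00090090)
Add(Mul(987, r), Function('V')(Function('X')(5), 6)) = Add(Mul(987, Rational(-1, 1110)), -6) = Add(Rational(-329, 370), -6) = Rational(-2549, 370)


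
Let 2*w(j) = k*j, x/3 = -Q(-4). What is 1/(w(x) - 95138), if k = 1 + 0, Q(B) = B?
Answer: -1/95132 ≈ -1.0512e-5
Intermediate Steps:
k = 1
x = 12 (x = 3*(-1*(-4)) = 3*4 = 12)
w(j) = j/2 (w(j) = (1*j)/2 = j/2)
1/(w(x) - 95138) = 1/((1/2)*12 - 95138) = 1/(6 - 95138) = 1/(-95132) = -1/95132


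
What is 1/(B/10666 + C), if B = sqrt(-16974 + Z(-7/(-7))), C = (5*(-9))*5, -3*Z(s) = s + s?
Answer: -19197600075/4319460029606 - 5333*I*sqrt(38193)/4319460029606 ≈ -0.0044444 - 2.4129e-7*I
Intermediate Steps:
Z(s) = -2*s/3 (Z(s) = -(s + s)/3 = -2*s/3)
C = -225 (C = -45*5 = -225)
B = 2*I*sqrt(38193)/3 (B = sqrt(-16974 - (-14)/(3*(-7))) = sqrt(-16974 - (-14)*(-1)/(3*7)) = sqrt(-16974 - 2/3*1) = sqrt(-16974 - 2/3) = sqrt(-50924/3) = 2*I*sqrt(38193)/3 ≈ 130.29*I)
1/(B/10666 + C) = 1/((2*I*sqrt(38193)/3)/10666 - 225) = 1/((2*I*sqrt(38193)/3)*(1/10666) - 225) = 1/(I*sqrt(38193)/15999 - 225) = 1/(-225 + I*sqrt(38193)/15999)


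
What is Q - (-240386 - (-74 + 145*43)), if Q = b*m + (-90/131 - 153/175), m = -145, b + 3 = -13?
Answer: 5705240182/22925 ≈ 2.4887e+5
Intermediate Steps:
b = -16 (b = -3 - 13 = -16)
Q = 53150207/22925 (Q = -16*(-145) + (-90/131 - 153/175) = 2320 + (-90*1/131 - 153*1/175) = 2320 + (-90/131 - 153/175) = 2320 - 35793/22925 = 53150207/22925 ≈ 2318.4)
Q - (-240386 - (-74 + 145*43)) = 53150207/22925 - (-240386 - (-74 + 145*43)) = 53150207/22925 - (-240386 - (-74 + 6235)) = 53150207/22925 - (-240386 - 1*6161) = 53150207/22925 - (-240386 - 6161) = 53150207/22925 - 1*(-246547) = 53150207/22925 + 246547 = 5705240182/22925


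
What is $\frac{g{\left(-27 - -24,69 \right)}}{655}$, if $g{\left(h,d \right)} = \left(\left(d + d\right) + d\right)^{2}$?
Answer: $\frac{42849}{655} \approx 65.418$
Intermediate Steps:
$g{\left(h,d \right)} = 9 d^{2}$ ($g{\left(h,d \right)} = \left(2 d + d\right)^{2} = \left(3 d\right)^{2} = 9 d^{2}$)
$\frac{g{\left(-27 - -24,69 \right)}}{655} = \frac{9 \cdot 69^{2}}{655} = 9 \cdot 4761 \cdot \frac{1}{655} = 42849 \cdot \frac{1}{655} = \frac{42849}{655}$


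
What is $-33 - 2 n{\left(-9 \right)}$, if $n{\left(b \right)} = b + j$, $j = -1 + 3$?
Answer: $-19$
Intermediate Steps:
$j = 2$
$n{\left(b \right)} = 2 + b$ ($n{\left(b \right)} = b + 2 = 2 + b$)
$-33 - 2 n{\left(-9 \right)} = -33 - 2 \left(2 - 9\right) = -33 - -14 = -33 + 14 = -19$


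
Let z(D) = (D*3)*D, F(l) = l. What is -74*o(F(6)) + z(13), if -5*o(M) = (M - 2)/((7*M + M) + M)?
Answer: 68593/135 ≈ 508.10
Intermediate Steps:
z(D) = 3*D² (z(D) = (3*D)*D = 3*D²)
o(M) = -(-2 + M)/(45*M) (o(M) = -(M - 2)/(5*((7*M + M) + M)) = -(-2 + M)/(5*(8*M + M)) = -(-2 + M)/(5*(9*M)) = -(-2 + M)*1/(9*M)/5 = -(-2 + M)/(45*M))
-74*o(F(6)) + z(13) = -74*(2 - 1*6)/(45*6) + 3*13² = -74*(2 - 6)/(45*6) + 3*169 = -74*(-4)/(45*6) + 507 = -74*(-2/135) + 507 = 148/135 + 507 = 68593/135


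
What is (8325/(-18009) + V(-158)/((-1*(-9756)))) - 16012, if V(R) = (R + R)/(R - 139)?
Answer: -7736636636264/483163461 ≈ -16012.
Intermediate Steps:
V(R) = 2*R/(-139 + R) (V(R) = (2*R)/(-139 + R) = 2*R/(-139 + R))
(8325/(-18009) + V(-158)/((-1*(-9756)))) - 16012 = (8325/(-18009) + (2*(-158)/(-139 - 158))/((-1*(-9756)))) - 16012 = (8325*(-1/18009) + (2*(-158)/(-297))/9756) - 16012 = (-925/2001 + (2*(-158)*(-1/297))*(1/9756)) - 16012 = (-925/2001 + (316/297)*(1/9756)) - 16012 = (-925/2001 + 79/724383) - 16012 = -223298732/483163461 - 16012 = -7736636636264/483163461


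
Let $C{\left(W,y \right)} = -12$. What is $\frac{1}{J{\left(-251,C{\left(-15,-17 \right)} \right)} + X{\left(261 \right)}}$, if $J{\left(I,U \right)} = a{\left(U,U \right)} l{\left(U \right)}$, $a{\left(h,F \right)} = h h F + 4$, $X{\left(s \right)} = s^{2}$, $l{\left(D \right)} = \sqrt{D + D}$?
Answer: $\frac{22707}{1570600955} + \frac{3448 i \sqrt{6}}{4711802865} \approx 1.4458 \cdot 10^{-5} + 1.7925 \cdot 10^{-6} i$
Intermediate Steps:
$l{\left(D \right)} = \sqrt{2} \sqrt{D}$ ($l{\left(D \right)} = \sqrt{2 D} = \sqrt{2} \sqrt{D}$)
$a{\left(h,F \right)} = 4 + F h^{2}$ ($a{\left(h,F \right)} = h^{2} F + 4 = F h^{2} + 4 = 4 + F h^{2}$)
$J{\left(I,U \right)} = \sqrt{2} \sqrt{U} \left(4 + U^{3}\right)$ ($J{\left(I,U \right)} = \left(4 + U U^{2}\right) \sqrt{2} \sqrt{U} = \left(4 + U^{3}\right) \sqrt{2} \sqrt{U} = \sqrt{2} \sqrt{U} \left(4 + U^{3}\right)$)
$\frac{1}{J{\left(-251,C{\left(-15,-17 \right)} \right)} + X{\left(261 \right)}} = \frac{1}{\sqrt{2} \sqrt{-12} \left(4 + \left(-12\right)^{3}\right) + 261^{2}} = \frac{1}{\sqrt{2} \cdot 2 i \sqrt{3} \left(4 - 1728\right) + 68121} = \frac{1}{\sqrt{2} \cdot 2 i \sqrt{3} \left(-1724\right) + 68121} = \frac{1}{- 3448 i \sqrt{6} + 68121} = \frac{1}{68121 - 3448 i \sqrt{6}}$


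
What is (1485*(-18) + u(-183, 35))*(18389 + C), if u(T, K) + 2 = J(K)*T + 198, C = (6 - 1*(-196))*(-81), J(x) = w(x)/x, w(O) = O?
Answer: -54155359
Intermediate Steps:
J(x) = 1 (J(x) = x/x = 1)
C = -16362 (C = (6 + 196)*(-81) = 202*(-81) = -16362)
u(T, K) = 196 + T (u(T, K) = -2 + (1*T + 198) = -2 + (T + 198) = -2 + (198 + T) = 196 + T)
(1485*(-18) + u(-183, 35))*(18389 + C) = (1485*(-18) + (196 - 183))*(18389 - 16362) = (-26730 + 13)*2027 = -26717*2027 = -54155359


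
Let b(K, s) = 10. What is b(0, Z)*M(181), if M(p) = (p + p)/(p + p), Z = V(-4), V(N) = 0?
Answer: 10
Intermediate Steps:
Z = 0
M(p) = 1 (M(p) = (2*p)/((2*p)) = (2*p)*(1/(2*p)) = 1)
b(0, Z)*M(181) = 10*1 = 10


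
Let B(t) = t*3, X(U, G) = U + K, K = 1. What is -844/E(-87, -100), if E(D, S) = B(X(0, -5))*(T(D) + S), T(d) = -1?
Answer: 844/303 ≈ 2.7855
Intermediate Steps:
X(U, G) = 1 + U (X(U, G) = U + 1 = 1 + U)
B(t) = 3*t
E(D, S) = -3 + 3*S (E(D, S) = (3*(1 + 0))*(-1 + S) = (3*1)*(-1 + S) = 3*(-1 + S) = -3 + 3*S)
-844/E(-87, -100) = -844/(-3 + 3*(-100)) = -844/(-3 - 300) = -844/(-303) = -844*(-1/303) = 844/303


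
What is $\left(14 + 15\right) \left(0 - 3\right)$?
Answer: $-87$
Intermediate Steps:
$\left(14 + 15\right) \left(0 - 3\right) = 29 \left(-3\right) = -87$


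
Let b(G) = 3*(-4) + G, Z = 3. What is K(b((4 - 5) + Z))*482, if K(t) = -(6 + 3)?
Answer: -4338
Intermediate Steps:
b(G) = -12 + G
K(t) = -9 (K(t) = -1*9 = -9)
K(b((4 - 5) + Z))*482 = -9*482 = -4338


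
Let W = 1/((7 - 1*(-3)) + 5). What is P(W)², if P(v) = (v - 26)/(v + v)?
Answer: 151321/4 ≈ 37830.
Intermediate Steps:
W = 1/15 (W = 1/((7 + 3) + 5) = 1/(10 + 5) = 1/15 ≈ 0.066667)
P(v) = (-26 + v)/(2*v) (P(v) = (-26 + v)/((2*v)) = (-26 + v)*(1/(2*v)) = (-26 + v)/(2*v))
P(W)² = ((-26 + 1/15)/(2*(1/15)))² = ((½)*15*(-389/15))² = (-389/2)² = 151321/4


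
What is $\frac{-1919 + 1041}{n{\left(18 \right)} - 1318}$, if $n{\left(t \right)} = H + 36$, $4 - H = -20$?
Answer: $\frac{439}{629} \approx 0.69793$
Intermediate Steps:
$H = 24$ ($H = 4 - -20 = 4 + 20 = 24$)
$n{\left(t \right)} = 60$ ($n{\left(t \right)} = 24 + 36 = 60$)
$\frac{-1919 + 1041}{n{\left(18 \right)} - 1318} = \frac{-1919 + 1041}{60 - 1318} = - \frac{878}{-1258} = \left(-878\right) \left(- \frac{1}{1258}\right) = \frac{439}{629}$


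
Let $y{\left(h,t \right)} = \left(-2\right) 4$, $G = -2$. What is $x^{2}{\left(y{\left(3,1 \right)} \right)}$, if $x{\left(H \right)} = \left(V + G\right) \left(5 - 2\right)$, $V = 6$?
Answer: $144$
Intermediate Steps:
$y{\left(h,t \right)} = -8$
$x{\left(H \right)} = 12$ ($x{\left(H \right)} = \left(6 - 2\right) \left(5 - 2\right) = 4 \cdot 3 = 12$)
$x^{2}{\left(y{\left(3,1 \right)} \right)} = 12^{2} = 144$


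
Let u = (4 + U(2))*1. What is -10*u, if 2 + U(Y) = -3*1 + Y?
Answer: -10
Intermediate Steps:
U(Y) = -5 + Y (U(Y) = -2 + (-3*1 + Y) = -2 + (-3 + Y) = -5 + Y)
u = 1 (u = (4 + (-5 + 2))*1 = (4 - 3)*1 = 1*1 = 1)
-10*u = -10*1 = -10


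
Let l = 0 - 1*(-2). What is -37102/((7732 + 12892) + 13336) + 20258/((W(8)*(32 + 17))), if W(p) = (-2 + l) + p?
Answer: 3006329/59430 ≈ 50.586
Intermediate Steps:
l = 2 (l = 0 + 2 = 2)
W(p) = p (W(p) = (-2 + 2) + p = 0 + p = p)
-37102/((7732 + 12892) + 13336) + 20258/((W(8)*(32 + 17))) = -37102/((7732 + 12892) + 13336) + 20258/((8*(32 + 17))) = -37102/(20624 + 13336) + 20258/((8*49)) = -37102/33960 + 20258/392 = -37102*1/33960 + 20258*(1/392) = -18551/16980 + 1447/28 = 3006329/59430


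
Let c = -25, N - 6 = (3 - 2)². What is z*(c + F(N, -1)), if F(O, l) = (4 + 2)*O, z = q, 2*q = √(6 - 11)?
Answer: 17*I*√5/2 ≈ 19.007*I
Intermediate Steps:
q = I*√5/2 (q = √(6 - 11)/2 = √(-5)/2 = (I*√5)/2 = I*√5/2 ≈ 1.118*I)
z = I*√5/2 ≈ 1.118*I
N = 7 (N = 6 + (3 - 2)² = 6 + 1² = 6 + 1 = 7)
F(O, l) = 6*O
z*(c + F(N, -1)) = (I*√5/2)*(-25 + 6*7) = (I*√5/2)*(-25 + 42) = (I*√5/2)*17 = 17*I*√5/2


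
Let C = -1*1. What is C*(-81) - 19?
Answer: 62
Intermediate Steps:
C = -1
C*(-81) - 19 = -1*(-81) - 19 = 81 - 19 = 62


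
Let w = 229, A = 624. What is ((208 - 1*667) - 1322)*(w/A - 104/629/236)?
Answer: -1162060715/1781328 ≈ -652.36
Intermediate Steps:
((208 - 1*667) - 1322)*(w/A - 104/629/236) = ((208 - 1*667) - 1322)*(229/624 - 104/629/236) = ((208 - 667) - 1322)*(229*(1/624) - 104*1/629*(1/236)) = (-459 - 1322)*(229/624 - 104/629*1/236) = -1781*(229/624 - 26/37111) = -1781*8482195/23157264 = -1162060715/1781328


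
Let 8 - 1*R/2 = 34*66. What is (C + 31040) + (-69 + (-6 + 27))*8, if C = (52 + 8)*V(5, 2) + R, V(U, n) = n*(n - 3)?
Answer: 26064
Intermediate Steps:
V(U, n) = n*(-3 + n)
R = -4472 (R = 16 - 68*66 = 16 - 2*2244 = 16 - 4488 = -4472)
C = -4592 (C = (52 + 8)*(2*(-3 + 2)) - 4472 = 60*(2*(-1)) - 4472 = 60*(-2) - 4472 = -120 - 4472 = -4592)
(C + 31040) + (-69 + (-6 + 27))*8 = (-4592 + 31040) + (-69 + (-6 + 27))*8 = 26448 + (-69 + 21)*8 = 26448 - 48*8 = 26448 - 384 = 26064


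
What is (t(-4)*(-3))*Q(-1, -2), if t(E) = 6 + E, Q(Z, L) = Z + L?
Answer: 18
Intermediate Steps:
Q(Z, L) = L + Z
(t(-4)*(-3))*Q(-1, -2) = ((6 - 4)*(-3))*(-2 - 1) = (2*(-3))*(-3) = -6*(-3) = 18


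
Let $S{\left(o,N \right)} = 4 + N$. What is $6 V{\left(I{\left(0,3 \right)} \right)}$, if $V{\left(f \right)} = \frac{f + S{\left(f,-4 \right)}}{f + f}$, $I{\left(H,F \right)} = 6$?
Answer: $3$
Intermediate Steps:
$V{\left(f \right)} = \frac{1}{2}$ ($V{\left(f \right)} = \frac{f + \left(4 - 4\right)}{f + f} = \frac{f + 0}{2 f} = f \frac{1}{2 f} = \frac{1}{2}$)
$6 V{\left(I{\left(0,3 \right)} \right)} = 6 \cdot \frac{1}{2} = 3$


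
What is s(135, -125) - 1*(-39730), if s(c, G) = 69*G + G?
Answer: 30980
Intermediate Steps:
s(c, G) = 70*G
s(135, -125) - 1*(-39730) = 70*(-125) - 1*(-39730) = -8750 + 39730 = 30980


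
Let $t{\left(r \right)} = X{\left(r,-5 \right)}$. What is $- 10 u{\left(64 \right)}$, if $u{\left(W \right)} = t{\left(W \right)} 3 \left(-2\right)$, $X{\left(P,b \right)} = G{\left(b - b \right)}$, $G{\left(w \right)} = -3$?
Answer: $-180$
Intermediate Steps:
$X{\left(P,b \right)} = -3$
$t{\left(r \right)} = -3$
$u{\left(W \right)} = 18$ ($u{\left(W \right)} = \left(-3\right) 3 \left(-2\right) = \left(-9\right) \left(-2\right) = 18$)
$- 10 u{\left(64 \right)} = \left(-10\right) 18 = -180$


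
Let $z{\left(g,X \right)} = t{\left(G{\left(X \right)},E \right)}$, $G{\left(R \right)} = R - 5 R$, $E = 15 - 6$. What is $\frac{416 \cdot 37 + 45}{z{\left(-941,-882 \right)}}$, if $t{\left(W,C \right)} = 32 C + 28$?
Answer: $\frac{15437}{316} \approx 48.851$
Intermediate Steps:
$E = 9$
$G{\left(R \right)} = - 4 R$
$t{\left(W,C \right)} = 28 + 32 C$
$z{\left(g,X \right)} = 316$ ($z{\left(g,X \right)} = 28 + 32 \cdot 9 = 28 + 288 = 316$)
$\frac{416 \cdot 37 + 45}{z{\left(-941,-882 \right)}} = \frac{416 \cdot 37 + 45}{316} = \left(15392 + 45\right) \frac{1}{316} = 15437 \cdot \frac{1}{316} = \frac{15437}{316}$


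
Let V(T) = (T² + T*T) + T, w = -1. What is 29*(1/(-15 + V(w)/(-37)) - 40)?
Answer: -646033/556 ≈ -1161.9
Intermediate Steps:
V(T) = T + 2*T² (V(T) = (T² + T²) + T = 2*T² + T = T + 2*T²)
29*(1/(-15 + V(w)/(-37)) - 40) = 29*(1/(-15 - (1 + 2*(-1))/(-37)) - 40) = 29*(1/(-15 - (1 - 2)*(-1/37)) - 40) = 29*(1/(-15 - 1*(-1)*(-1/37)) - 40) = 29*(1/(-15 + 1*(-1/37)) - 40) = 29*(1/(-15 - 1/37) - 40) = 29*(1/(-556/37) - 40) = 29*(-37/556 - 40) = 29*(-22277/556) = -646033/556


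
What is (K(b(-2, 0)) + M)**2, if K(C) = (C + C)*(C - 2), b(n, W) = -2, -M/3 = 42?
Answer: 12100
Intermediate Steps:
M = -126 (M = -3*42 = -126)
K(C) = 2*C*(-2 + C) (K(C) = (2*C)*(-2 + C) = 2*C*(-2 + C))
(K(b(-2, 0)) + M)**2 = (2*(-2)*(-2 - 2) - 126)**2 = (2*(-2)*(-4) - 126)**2 = (16 - 126)**2 = (-110)**2 = 12100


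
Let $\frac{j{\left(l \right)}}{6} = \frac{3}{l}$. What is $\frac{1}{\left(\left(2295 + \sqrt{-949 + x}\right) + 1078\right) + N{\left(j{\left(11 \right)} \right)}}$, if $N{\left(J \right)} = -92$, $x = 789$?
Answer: $\frac{3281}{10765121} - \frac{4 i \sqrt{10}}{10765121} \approx 0.00030478 - 1.175 \cdot 10^{-6} i$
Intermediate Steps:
$j{\left(l \right)} = \frac{18}{l}$ ($j{\left(l \right)} = 6 \frac{3}{l} = \frac{18}{l}$)
$\frac{1}{\left(\left(2295 + \sqrt{-949 + x}\right) + 1078\right) + N{\left(j{\left(11 \right)} \right)}} = \frac{1}{\left(\left(2295 + \sqrt{-949 + 789}\right) + 1078\right) - 92} = \frac{1}{\left(\left(2295 + \sqrt{-160}\right) + 1078\right) - 92} = \frac{1}{\left(\left(2295 + 4 i \sqrt{10}\right) + 1078\right) - 92} = \frac{1}{\left(3373 + 4 i \sqrt{10}\right) - 92} = \frac{1}{3281 + 4 i \sqrt{10}}$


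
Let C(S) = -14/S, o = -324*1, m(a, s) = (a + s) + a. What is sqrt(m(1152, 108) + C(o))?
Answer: sqrt(781502)/18 ≈ 49.113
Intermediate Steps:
m(a, s) = s + 2*a
o = -324
sqrt(m(1152, 108) + C(o)) = sqrt((108 + 2*1152) - 14/(-324)) = sqrt((108 + 2304) - 14*(-1/324)) = sqrt(2412 + 7/162) = sqrt(390751/162) = sqrt(781502)/18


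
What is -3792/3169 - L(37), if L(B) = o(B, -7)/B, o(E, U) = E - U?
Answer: -279740/117253 ≈ -2.3858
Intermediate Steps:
L(B) = (7 + B)/B (L(B) = (B - 1*(-7))/B = (B + 7)/B = (7 + B)/B)
-3792/3169 - L(37) = -3792/3169 - (7 + 37)/37 = -3792*1/3169 - 44/37 = -3792/3169 - 1*44/37 = -3792/3169 - 44/37 = -279740/117253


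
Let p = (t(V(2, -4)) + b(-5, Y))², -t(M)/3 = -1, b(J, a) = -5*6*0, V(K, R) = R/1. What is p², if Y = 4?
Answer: 81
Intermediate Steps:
V(K, R) = R (V(K, R) = R*1 = R)
b(J, a) = 0 (b(J, a) = -30*0 = 0)
t(M) = 3 (t(M) = -3*(-1) = 3)
p = 9 (p = (3 + 0)² = 3² = 9)
p² = 9² = 81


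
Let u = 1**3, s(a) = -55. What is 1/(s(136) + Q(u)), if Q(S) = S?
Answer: -1/54 ≈ -0.018519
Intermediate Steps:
u = 1
1/(s(136) + Q(u)) = 1/(-55 + 1) = 1/(-54) = -1/54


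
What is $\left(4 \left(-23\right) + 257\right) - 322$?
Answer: $-157$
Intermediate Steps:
$\left(4 \left(-23\right) + 257\right) - 322 = \left(-92 + 257\right) - 322 = 165 - 322 = -157$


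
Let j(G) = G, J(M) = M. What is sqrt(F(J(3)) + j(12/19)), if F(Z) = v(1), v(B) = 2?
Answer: 5*sqrt(38)/19 ≈ 1.6222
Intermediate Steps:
F(Z) = 2
sqrt(F(J(3)) + j(12/19)) = sqrt(2 + 12/19) = sqrt(50/19) = 5*sqrt(38)/19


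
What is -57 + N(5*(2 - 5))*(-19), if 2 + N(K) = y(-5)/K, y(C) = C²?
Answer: 38/3 ≈ 12.667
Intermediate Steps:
N(K) = -2 + 25/K (N(K) = -2 + (-5)²/K = -2 + 25/K)
-57 + N(5*(2 - 5))*(-19) = -57 + (-2 + 25/((5*(2 - 5))))*(-19) = -57 + (-2 + 25/((5*(-3))))*(-19) = -57 + (-2 + 25/(-15))*(-19) = -57 + (-2 + 25*(-1/15))*(-19) = -57 + (-2 - 5/3)*(-19) = -57 - 11/3*(-19) = -57 + 209/3 = 38/3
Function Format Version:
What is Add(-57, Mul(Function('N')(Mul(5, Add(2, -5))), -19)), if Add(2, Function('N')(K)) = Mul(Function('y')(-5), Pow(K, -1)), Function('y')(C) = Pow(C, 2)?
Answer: Rational(38, 3) ≈ 12.667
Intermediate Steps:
Function('N')(K) = Add(-2, Mul(25, Pow(K, -1))) (Function('N')(K) = Add(-2, Mul(Pow(-5, 2), Pow(K, -1))) = Add(-2, Mul(25, Pow(K, -1))))
Add(-57, Mul(Function('N')(Mul(5, Add(2, -5))), -19)) = Add(-57, Mul(Add(-2, Mul(25, Pow(Mul(5, Add(2, -5)), -1))), -19)) = Add(-57, Mul(Add(-2, Mul(25, Pow(Mul(5, -3), -1))), -19)) = Add(-57, Mul(Add(-2, Mul(25, Pow(-15, -1))), -19)) = Add(-57, Mul(Add(-2, Mul(25, Rational(-1, 15))), -19)) = Add(-57, Mul(Add(-2, Rational(-5, 3)), -19)) = Add(-57, Mul(Rational(-11, 3), -19)) = Add(-57, Rational(209, 3)) = Rational(38, 3)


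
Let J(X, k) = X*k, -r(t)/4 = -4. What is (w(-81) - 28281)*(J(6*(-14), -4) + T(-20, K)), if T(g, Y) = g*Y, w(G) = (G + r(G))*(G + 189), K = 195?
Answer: 125812764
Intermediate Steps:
r(t) = 16 (r(t) = -4*(-4) = 16)
w(G) = (16 + G)*(189 + G) (w(G) = (G + 16)*(G + 189) = (16 + G)*(189 + G))
T(g, Y) = Y*g
(w(-81) - 28281)*(J(6*(-14), -4) + T(-20, K)) = ((3024 + (-81)**2 + 205*(-81)) - 28281)*((6*(-14))*(-4) + 195*(-20)) = ((3024 + 6561 - 16605) - 28281)*(-84*(-4) - 3900) = (-7020 - 28281)*(336 - 3900) = -35301*(-3564) = 125812764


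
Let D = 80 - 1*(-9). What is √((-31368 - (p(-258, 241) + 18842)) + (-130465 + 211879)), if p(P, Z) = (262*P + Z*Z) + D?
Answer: √40630 ≈ 201.57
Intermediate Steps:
D = 89 (D = 80 + 9 = 89)
p(P, Z) = 89 + Z² + 262*P (p(P, Z) = (262*P + Z*Z) + 89 = (262*P + Z²) + 89 = (Z² + 262*P) + 89 = 89 + Z² + 262*P)
√((-31368 - (p(-258, 241) + 18842)) + (-130465 + 211879)) = √((-31368 - ((89 + 241² + 262*(-258)) + 18842)) + (-130465 + 211879)) = √((-31368 - ((89 + 58081 - 67596) + 18842)) + 81414) = √((-31368 - (-9426 + 18842)) + 81414) = √((-31368 - 1*9416) + 81414) = √((-31368 - 9416) + 81414) = √(-40784 + 81414) = √40630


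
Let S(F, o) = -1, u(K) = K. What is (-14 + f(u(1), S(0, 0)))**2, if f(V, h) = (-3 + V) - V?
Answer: 289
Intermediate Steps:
f(V, h) = -3
(-14 + f(u(1), S(0, 0)))**2 = (-14 - 3)**2 = (-17)**2 = 289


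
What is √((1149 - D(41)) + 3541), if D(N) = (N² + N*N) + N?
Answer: 3*√143 ≈ 35.875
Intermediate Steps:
D(N) = N + 2*N² (D(N) = (N² + N²) + N = 2*N² + N = N + 2*N²)
√((1149 - D(41)) + 3541) = √((1149 - 41*(1 + 2*41)) + 3541) = √((1149 - 41*(1 + 82)) + 3541) = √((1149 - 41*83) + 3541) = √((1149 - 1*3403) + 3541) = √((1149 - 3403) + 3541) = √(-2254 + 3541) = √1287 = 3*√143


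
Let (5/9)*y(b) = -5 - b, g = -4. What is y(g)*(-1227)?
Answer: 11043/5 ≈ 2208.6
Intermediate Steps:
y(b) = -9 - 9*b/5 (y(b) = 9*(-5 - b)/5 = -9 - 9*b/5)
y(g)*(-1227) = (-9 - 9/5*(-4))*(-1227) = (-9 + 36/5)*(-1227) = -9/5*(-1227) = 11043/5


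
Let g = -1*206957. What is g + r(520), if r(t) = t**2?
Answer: 63443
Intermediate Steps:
g = -206957
g + r(520) = -206957 + 520**2 = -206957 + 270400 = 63443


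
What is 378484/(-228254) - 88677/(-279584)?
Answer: -42788595349/31908083168 ≈ -1.3410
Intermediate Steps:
378484/(-228254) - 88677/(-279584) = 378484*(-1/228254) - 88677*(-1/279584) = -189242/114127 + 88677/279584 = -42788595349/31908083168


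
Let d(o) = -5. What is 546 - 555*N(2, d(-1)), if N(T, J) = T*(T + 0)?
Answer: -1674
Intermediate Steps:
N(T, J) = T**2 (N(T, J) = T*T = T**2)
546 - 555*N(2, d(-1)) = 546 - 555*2**2 = 546 - 555*4 = 546 - 2220 = -1674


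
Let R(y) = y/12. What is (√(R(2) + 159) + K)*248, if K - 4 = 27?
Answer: 7688 + 124*√5730/3 ≈ 10817.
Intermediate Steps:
K = 31 (K = 4 + 27 = 31)
R(y) = y/12 (R(y) = y*(1/12) = y/12)
(√(R(2) + 159) + K)*248 = (√((1/12)*2 + 159) + 31)*248 = (√(⅙ + 159) + 31)*248 = (√(955/6) + 31)*248 = (√5730/6 + 31)*248 = (31 + √5730/6)*248 = 7688 + 124*√5730/3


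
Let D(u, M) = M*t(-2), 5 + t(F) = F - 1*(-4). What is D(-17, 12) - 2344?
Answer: -2380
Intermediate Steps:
t(F) = -1 + F (t(F) = -5 + (F - 1*(-4)) = -5 + (F + 4) = -5 + (4 + F) = -1 + F)
D(u, M) = -3*M (D(u, M) = M*(-1 - 2) = M*(-3) = -3*M)
D(-17, 12) - 2344 = -3*12 - 2344 = -36 - 2344 = -2380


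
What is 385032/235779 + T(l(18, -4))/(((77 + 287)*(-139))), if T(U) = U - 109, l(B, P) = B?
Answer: 71437857/43697708 ≈ 1.6348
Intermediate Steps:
T(U) = -109 + U
385032/235779 + T(l(18, -4))/(((77 + 287)*(-139))) = 385032/235779 + (-109 + 18)/(((77 + 287)*(-139))) = 385032*(1/235779) - 91/(364*(-139)) = 128344/78593 - 91/(-50596) = 128344/78593 - 91*(-1/50596) = 128344/78593 + 1/556 = 71437857/43697708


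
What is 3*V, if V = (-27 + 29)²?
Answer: 12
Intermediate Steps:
V = 4 (V = 2² = 4)
3*V = 3*4 = 12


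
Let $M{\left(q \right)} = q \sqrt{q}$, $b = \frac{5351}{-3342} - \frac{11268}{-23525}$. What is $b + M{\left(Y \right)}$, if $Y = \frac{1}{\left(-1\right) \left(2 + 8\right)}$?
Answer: $- \frac{88224619}{78620550} - \frac{i \sqrt{10}}{100} \approx -1.1222 - 0.031623 i$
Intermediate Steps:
$b = - \frac{88224619}{78620550}$ ($b = 5351 \left(- \frac{1}{3342}\right) - - \frac{11268}{23525} = - \frac{5351}{3342} + \frac{11268}{23525} = - \frac{88224619}{78620550} \approx -1.1222$)
$Y = - \frac{1}{10}$ ($Y = \frac{1}{\left(-1\right) 10} = \frac{1}{-10} = - \frac{1}{10} \approx -0.1$)
$M{\left(q \right)} = q^{\frac{3}{2}}$
$b + M{\left(Y \right)} = - \frac{88224619}{78620550} + \left(- \frac{1}{10}\right)^{\frac{3}{2}} = - \frac{88224619}{78620550} - \frac{i \sqrt{10}}{100}$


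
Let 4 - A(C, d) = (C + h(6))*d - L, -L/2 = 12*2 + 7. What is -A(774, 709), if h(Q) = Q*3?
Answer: 561586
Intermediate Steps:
h(Q) = 3*Q
L = -62 (L = -2*(12*2 + 7) = -2*(24 + 7) = -2*31 = -62)
A(C, d) = -58 - d*(18 + C) (A(C, d) = 4 - ((C + 3*6)*d - 1*(-62)) = 4 - ((C + 18)*d + 62) = 4 - ((18 + C)*d + 62) = 4 - (d*(18 + C) + 62) = 4 - (62 + d*(18 + C)) = 4 + (-62 - d*(18 + C)) = -58 - d*(18 + C))
-A(774, 709) = -(-58 - 18*709 - 1*774*709) = -(-58 - 12762 - 548766) = -1*(-561586) = 561586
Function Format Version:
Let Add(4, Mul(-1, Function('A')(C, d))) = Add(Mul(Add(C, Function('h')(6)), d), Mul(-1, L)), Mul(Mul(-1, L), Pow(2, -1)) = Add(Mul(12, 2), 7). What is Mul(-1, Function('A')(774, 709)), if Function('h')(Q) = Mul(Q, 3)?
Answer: 561586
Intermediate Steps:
Function('h')(Q) = Mul(3, Q)
L = -62 (L = Mul(-2, Add(Mul(12, 2), 7)) = Mul(-2, Add(24, 7)) = Mul(-2, 31) = -62)
Function('A')(C, d) = Add(-58, Mul(-1, d, Add(18, C))) (Function('A')(C, d) = Add(4, Mul(-1, Add(Mul(Add(C, Mul(3, 6)), d), Mul(-1, -62)))) = Add(4, Mul(-1, Add(Mul(Add(C, 18), d), 62))) = Add(4, Mul(-1, Add(Mul(Add(18, C), d), 62))) = Add(4, Mul(-1, Add(Mul(d, Add(18, C)), 62))) = Add(4, Mul(-1, Add(62, Mul(d, Add(18, C))))) = Add(4, Add(-62, Mul(-1, d, Add(18, C)))) = Add(-58, Mul(-1, d, Add(18, C))))
Mul(-1, Function('A')(774, 709)) = Mul(-1, Add(-58, Mul(-18, 709), Mul(-1, 774, 709))) = Mul(-1, Add(-58, -12762, -548766)) = Mul(-1, -561586) = 561586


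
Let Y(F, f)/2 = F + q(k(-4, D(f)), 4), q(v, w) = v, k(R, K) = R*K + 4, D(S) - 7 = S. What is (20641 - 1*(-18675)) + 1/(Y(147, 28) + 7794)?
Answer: 307293857/7816 ≈ 39316.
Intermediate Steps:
D(S) = 7 + S
k(R, K) = 4 + K*R (k(R, K) = K*R + 4 = 4 + K*R)
Y(F, f) = -48 - 8*f + 2*F (Y(F, f) = 2*(F + (4 + (7 + f)*(-4))) = 2*(F + (4 + (-28 - 4*f))) = 2*(F + (-24 - 4*f)) = 2*(-24 + F - 4*f) = -48 - 8*f + 2*F)
(20641 - 1*(-18675)) + 1/(Y(147, 28) + 7794) = (20641 - 1*(-18675)) + 1/((-48 - 8*28 + 2*147) + 7794) = (20641 + 18675) + 1/((-48 - 224 + 294) + 7794) = 39316 + 1/(22 + 7794) = 39316 + 1/7816 = 307293857/7816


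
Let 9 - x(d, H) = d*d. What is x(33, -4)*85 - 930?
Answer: -92730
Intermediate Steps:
x(d, H) = 9 - d² (x(d, H) = 9 - d*d = 9 - d²)
x(33, -4)*85 - 930 = (9 - 1*33²)*85 - 930 = (9 - 1*1089)*85 - 930 = (9 - 1089)*85 - 930 = -1080*85 - 930 = -91800 - 930 = -92730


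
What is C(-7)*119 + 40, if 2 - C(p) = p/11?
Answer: 3891/11 ≈ 353.73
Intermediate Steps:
C(p) = 2 - p/11
C(-7)*119 + 40 = (2 - 1/11*(-7))*119 + 40 = (2 + 7/11)*119 + 40 = (29/11)*119 + 40 = 3451/11 + 40 = 3891/11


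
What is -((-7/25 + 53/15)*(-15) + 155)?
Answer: -531/5 ≈ -106.20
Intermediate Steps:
-((-7/25 + 53/15)*(-15) + 155) = -((244/75)*(-15) + 155) = -(-244/5 + 155) = -1*531/5 = -531/5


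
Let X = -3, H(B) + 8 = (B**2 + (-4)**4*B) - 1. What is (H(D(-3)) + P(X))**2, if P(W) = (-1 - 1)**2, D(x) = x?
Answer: 583696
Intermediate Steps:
H(B) = -9 + B**2 + 256*B (H(B) = -8 + ((B**2 + (-4)**4*B) - 1) = -8 + ((B**2 + 256*B) - 1) = -8 + (-1 + B**2 + 256*B) = -9 + B**2 + 256*B)
P(W) = 4 (P(W) = (-2)**2 = 4)
(H(D(-3)) + P(X))**2 = ((-9 + (-3)**2 + 256*(-3)) + 4)**2 = ((-9 + 9 - 768) + 4)**2 = (-768 + 4)**2 = (-764)**2 = 583696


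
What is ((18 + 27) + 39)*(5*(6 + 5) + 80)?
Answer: 11340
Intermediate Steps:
((18 + 27) + 39)*(5*(6 + 5) + 80) = (45 + 39)*(5*11 + 80) = 84*(55 + 80) = 84*135 = 11340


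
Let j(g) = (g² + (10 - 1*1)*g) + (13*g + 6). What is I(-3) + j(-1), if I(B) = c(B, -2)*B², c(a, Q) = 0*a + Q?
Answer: -33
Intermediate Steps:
c(a, Q) = Q (c(a, Q) = 0 + Q = Q)
I(B) = -2*B²
j(g) = 6 + g² + 22*g (j(g) = (g² + (10 - 1)*g) + (6 + 13*g) = (g² + 9*g) + (6 + 13*g) = 6 + g² + 22*g)
I(-3) + j(-1) = -2*(-3)² + (6 + (-1)² + 22*(-1)) = -2*9 + (6 + 1 - 22) = -18 - 15 = -33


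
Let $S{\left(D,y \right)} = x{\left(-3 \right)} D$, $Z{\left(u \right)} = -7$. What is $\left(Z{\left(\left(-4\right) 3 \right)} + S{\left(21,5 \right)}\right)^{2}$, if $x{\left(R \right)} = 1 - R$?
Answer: $5929$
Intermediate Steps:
$S{\left(D,y \right)} = 4 D$ ($S{\left(D,y \right)} = \left(1 - -3\right) D = \left(1 + 3\right) D = 4 D$)
$\left(Z{\left(\left(-4\right) 3 \right)} + S{\left(21,5 \right)}\right)^{2} = \left(-7 + 4 \cdot 21\right)^{2} = \left(-7 + 84\right)^{2} = 77^{2} = 5929$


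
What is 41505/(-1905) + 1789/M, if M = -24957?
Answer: -69283222/3169539 ≈ -21.859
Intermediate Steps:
41505/(-1905) + 1789/M = 41505/(-1905) + 1789/(-24957) = 41505*(-1/1905) + 1789*(-1/24957) = -2767/127 - 1789/24957 = -69283222/3169539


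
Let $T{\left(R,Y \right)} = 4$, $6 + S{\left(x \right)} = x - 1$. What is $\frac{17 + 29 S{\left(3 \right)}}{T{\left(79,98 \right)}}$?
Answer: $- \frac{99}{4} \approx -24.75$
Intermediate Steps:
$S{\left(x \right)} = -7 + x$ ($S{\left(x \right)} = -6 + \left(x - 1\right) = -6 + \left(-1 + x\right) = -7 + x$)
$\frac{17 + 29 S{\left(3 \right)}}{T{\left(79,98 \right)}} = \frac{17 + 29 \left(-7 + 3\right)}{4} = \left(17 + 29 \left(-4\right)\right) \frac{1}{4} = \left(17 - 116\right) \frac{1}{4} = \left(-99\right) \frac{1}{4} = - \frac{99}{4}$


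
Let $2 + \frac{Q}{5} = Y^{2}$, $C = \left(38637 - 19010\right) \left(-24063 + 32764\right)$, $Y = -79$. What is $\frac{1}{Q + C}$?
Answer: $\frac{1}{170805722} \approx 5.8546 \cdot 10^{-9}$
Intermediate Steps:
$C = 170774527$ ($C = 19627 \cdot 8701 = 170774527$)
$Q = 31195$ ($Q = -10 + 5 \left(-79\right)^{2} = -10 + 5 \cdot 6241 = -10 + 31205 = 31195$)
$\frac{1}{Q + C} = \frac{1}{31195 + 170774527} = \frac{1}{170805722}$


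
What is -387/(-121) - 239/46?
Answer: -11117/5566 ≈ -1.9973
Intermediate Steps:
-387/(-121) - 239/46 = -387*(-1/121) - 239*1/46 = 387/121 - 239/46 = -11117/5566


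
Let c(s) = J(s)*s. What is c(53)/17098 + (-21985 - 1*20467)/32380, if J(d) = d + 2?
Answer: -157864149/138408310 ≈ -1.1406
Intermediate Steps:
J(d) = 2 + d
c(s) = s*(2 + s) (c(s) = (2 + s)*s = s*(2 + s))
c(53)/17098 + (-21985 - 1*20467)/32380 = (53*(2 + 53))/17098 + (-21985 - 1*20467)/32380 = (53*55)*(1/17098) + (-21985 - 20467)*(1/32380) = 2915*(1/17098) - 42452*1/32380 = 2915/17098 - 10613/8095 = -157864149/138408310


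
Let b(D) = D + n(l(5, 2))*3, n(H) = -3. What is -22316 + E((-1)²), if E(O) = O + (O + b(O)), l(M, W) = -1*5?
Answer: -22322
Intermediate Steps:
l(M, W) = -5
b(D) = -9 + D (b(D) = D - 3*3 = D - 9 = -9 + D)
E(O) = -9 + 3*O (E(O) = O + (O + (-9 + O)) = O + (-9 + 2*O) = -9 + 3*O)
-22316 + E((-1)²) = -22316 + (-9 + 3*(-1)²) = -22316 + (-9 + 3*1) = -22316 + (-9 + 3) = -22316 - 6 = -22322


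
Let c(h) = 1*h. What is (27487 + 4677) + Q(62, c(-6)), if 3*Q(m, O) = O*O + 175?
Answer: 96703/3 ≈ 32234.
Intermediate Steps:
c(h) = h
Q(m, O) = 175/3 + O²/3 (Q(m, O) = (O*O + 175)/3 = (O² + 175)/3 = (175 + O²)/3 = 175/3 + O²/3)
(27487 + 4677) + Q(62, c(-6)) = (27487 + 4677) + (175/3 + (⅓)*(-6)²) = 32164 + (175/3 + (⅓)*36) = 32164 + (175/3 + 12) = 32164 + 211/3 = 96703/3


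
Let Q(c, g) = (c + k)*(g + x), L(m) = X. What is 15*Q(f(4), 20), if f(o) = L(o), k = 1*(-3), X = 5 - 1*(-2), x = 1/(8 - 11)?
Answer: 1180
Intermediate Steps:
x = -⅓ (x = 1/(-3) = -⅓ ≈ -0.33333)
X = 7 (X = 5 + 2 = 7)
k = -3
L(m) = 7
f(o) = 7
Q(c, g) = (-3 + c)*(-⅓ + g) (Q(c, g) = (c - 3)*(g - ⅓) = (-3 + c)*(-⅓ + g))
15*Q(f(4), 20) = 15*(1 - 3*20 - ⅓*7 + 7*20) = 15*(1 - 60 - 7/3 + 140) = 15*(236/3) = 1180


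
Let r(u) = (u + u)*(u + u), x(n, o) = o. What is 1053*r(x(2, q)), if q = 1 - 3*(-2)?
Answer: 206388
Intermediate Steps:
q = 7 (q = 1 + 6 = 7)
r(u) = 4*u² (r(u) = (2*u)*(2*u) = 4*u²)
1053*r(x(2, q)) = 1053*(4*7²) = 1053*(4*49) = 1053*196 = 206388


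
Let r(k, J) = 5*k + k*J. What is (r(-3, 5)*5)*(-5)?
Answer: 750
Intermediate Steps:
r(k, J) = 5*k + J*k
(r(-3, 5)*5)*(-5) = (-3*(5 + 5)*5)*(-5) = (-3*10*5)*(-5) = -30*5*(-5) = -150*(-5) = 750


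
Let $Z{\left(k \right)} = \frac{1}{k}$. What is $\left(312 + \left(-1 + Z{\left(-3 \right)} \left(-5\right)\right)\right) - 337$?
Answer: $- \frac{73}{3} \approx -24.333$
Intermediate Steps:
$\left(312 + \left(-1 + Z{\left(-3 \right)} \left(-5\right)\right)\right) - 337 = \left(312 - \left(1 - \frac{1}{-3} \left(-5\right)\right)\right) - 337 = \left(312 - - \frac{2}{3}\right) - 337 = \left(312 + \left(-1 + \frac{5}{3}\right)\right) - 337 = \left(312 + \frac{2}{3}\right) - 337 = \frac{938}{3} - 337 = - \frac{73}{3}$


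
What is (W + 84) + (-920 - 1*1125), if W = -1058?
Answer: -3019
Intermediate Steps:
(W + 84) + (-920 - 1*1125) = (-1058 + 84) + (-920 - 1*1125) = -974 + (-920 - 1125) = -974 - 2045 = -3019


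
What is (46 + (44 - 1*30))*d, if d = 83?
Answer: 4980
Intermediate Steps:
(46 + (44 - 1*30))*d = (46 + (44 - 1*30))*83 = (46 + (44 - 30))*83 = (46 + 14)*83 = 60*83 = 4980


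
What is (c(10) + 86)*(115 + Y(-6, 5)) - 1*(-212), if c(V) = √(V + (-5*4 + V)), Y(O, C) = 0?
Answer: 10102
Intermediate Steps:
c(V) = √(-20 + 2*V) (c(V) = √(V + (-20 + V)) = √(-20 + 2*V))
(c(10) + 86)*(115 + Y(-6, 5)) - 1*(-212) = (√(-20 + 2*10) + 86)*(115 + 0) - 1*(-212) = (√(-20 + 20) + 86)*115 + 212 = (√0 + 86)*115 + 212 = (0 + 86)*115 + 212 = 86*115 + 212 = 9890 + 212 = 10102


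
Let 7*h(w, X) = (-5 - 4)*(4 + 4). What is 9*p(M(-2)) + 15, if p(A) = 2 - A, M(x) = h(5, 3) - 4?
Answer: 1131/7 ≈ 161.57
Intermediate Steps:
h(w, X) = -72/7 (h(w, X) = ((-5 - 4)*(4 + 4))/7 = (-9*8)/7 = (⅐)*(-72) = -72/7)
M(x) = -100/7 (M(x) = -72/7 - 4 = -100/7)
9*p(M(-2)) + 15 = 9*(2 - 1*(-100/7)) + 15 = 9*(2 + 100/7) + 15 = 9*(114/7) + 15 = 1026/7 + 15 = 1131/7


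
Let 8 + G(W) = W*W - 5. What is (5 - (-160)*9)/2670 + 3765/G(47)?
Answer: 146953/65148 ≈ 2.2557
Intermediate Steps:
G(W) = -13 + W**2 (G(W) = -8 + (W*W - 5) = -8 + (W**2 - 5) = -8 + (-5 + W**2) = -13 + W**2)
(5 - (-160)*9)/2670 + 3765/G(47) = (5 - (-160)*9)/2670 + 3765/(-13 + 47**2) = (5 - 32*(-45))*(1/2670) + 3765/(-13 + 2209) = (5 + 1440)*(1/2670) + 3765/2196 = 1445*(1/2670) + 3765*(1/2196) = 289/534 + 1255/732 = 146953/65148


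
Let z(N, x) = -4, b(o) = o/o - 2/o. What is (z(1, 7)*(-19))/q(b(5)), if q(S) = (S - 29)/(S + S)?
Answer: -228/71 ≈ -3.2113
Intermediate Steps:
b(o) = 1 - 2/o
q(S) = (-29 + S)/(2*S) (q(S) = (-29 + S)/((2*S)) = (-29 + S)*(1/(2*S)) = (-29 + S)/(2*S))
(z(1, 7)*(-19))/q(b(5)) = (-4*(-19))/(((-29 + (-2 + 5)/5)/(2*(((-2 + 5)/5))))) = 76/(((-29 + (⅕)*3)/(2*(((⅕)*3))))) = 76/(((-29 + ⅗)/(2*(⅗)))) = 76/(((½)*(5/3)*(-142/5))) = 76/(-71/3) = 76*(-3/71) = -228/71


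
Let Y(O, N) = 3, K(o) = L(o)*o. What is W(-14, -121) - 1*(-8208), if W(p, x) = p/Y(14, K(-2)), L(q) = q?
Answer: 24610/3 ≈ 8203.3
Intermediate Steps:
K(o) = o² (K(o) = o*o = o²)
W(p, x) = p/3
W(-14, -121) - 1*(-8208) = (⅓)*(-14) - 1*(-8208) = -14/3 + 8208 = 24610/3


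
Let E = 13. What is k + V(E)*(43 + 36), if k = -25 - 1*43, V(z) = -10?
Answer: -858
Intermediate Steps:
k = -68 (k = -25 - 43 = -68)
k + V(E)*(43 + 36) = -68 - 10*(43 + 36) = -68 - 10*79 = -68 - 790 = -858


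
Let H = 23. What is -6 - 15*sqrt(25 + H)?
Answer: -6 - 60*sqrt(3) ≈ -109.92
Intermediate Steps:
-6 - 15*sqrt(25 + H) = -6 - 15*sqrt(25 + 23) = -6 - 60*sqrt(3)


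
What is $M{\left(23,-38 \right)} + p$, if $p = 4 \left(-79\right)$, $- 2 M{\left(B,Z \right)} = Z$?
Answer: $-297$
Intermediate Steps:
$M{\left(B,Z \right)} = - \frac{Z}{2}$
$p = -316$
$M{\left(23,-38 \right)} + p = \left(- \frac{1}{2}\right) \left(-38\right) - 316 = 19 - 316 = -297$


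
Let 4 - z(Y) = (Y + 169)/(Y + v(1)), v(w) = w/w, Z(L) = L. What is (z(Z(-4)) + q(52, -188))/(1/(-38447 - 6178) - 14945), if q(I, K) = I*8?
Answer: -21196875/666920626 ≈ -0.031783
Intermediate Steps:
q(I, K) = 8*I
v(w) = 1
z(Y) = 4 - (169 + Y)/(1 + Y) (z(Y) = 4 - (Y + 169)/(Y + 1) = 4 - (169 + Y)/(1 + Y))
(z(Z(-4)) + q(52, -188))/(1/(-38447 - 6178) - 14945) = (3*(-55 - 4)/(1 - 4) + 8*52)/(1/(-38447 - 6178) - 14945) = (3*(-59)/(-3) + 416)/(1/(-44625) - 14945) = (3*(-⅓)*(-59) + 416)/(-1/44625 - 14945) = (59 + 416)/(-666920626/44625) = 475*(-44625/666920626) = -21196875/666920626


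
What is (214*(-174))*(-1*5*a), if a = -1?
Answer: -186180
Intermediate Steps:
(214*(-174))*(-1*5*a) = (214*(-174))*(-1*5*(-1)) = -(-37236)*5*(-1) = -(-37236)*(-5) = -37236*5 = -186180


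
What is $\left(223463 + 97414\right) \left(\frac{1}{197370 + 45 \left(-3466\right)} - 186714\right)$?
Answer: $- \frac{275596249583147}{4600} \approx -5.9912 \cdot 10^{10}$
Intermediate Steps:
$\left(223463 + 97414\right) \left(\frac{1}{197370 + 45 \left(-3466\right)} - 186714\right) = 320877 \left(\frac{1}{197370 - 155970} - 186714\right) = 320877 \left(\frac{1}{41400} - 186714\right) = 320877 \left(- \frac{7729959599}{41400}\right) = - \frac{275596249583147}{4600}$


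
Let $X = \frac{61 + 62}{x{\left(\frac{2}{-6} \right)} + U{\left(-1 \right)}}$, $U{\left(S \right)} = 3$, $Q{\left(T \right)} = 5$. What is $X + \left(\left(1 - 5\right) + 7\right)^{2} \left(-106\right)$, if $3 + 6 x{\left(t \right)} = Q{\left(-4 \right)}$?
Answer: $- \frac{9171}{10} \approx -917.1$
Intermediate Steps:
$x{\left(t \right)} = \frac{1}{3}$ ($x{\left(t \right)} = - \frac{1}{2} + \frac{1}{6} \cdot 5 = - \frac{1}{2} + \frac{5}{6} = \frac{1}{3}$)
$X = \frac{369}{10}$ ($X = \frac{61 + 62}{\frac{1}{3} + 3} = \frac{123}{\frac{10}{3}} = 123 \cdot \frac{3}{10} = \frac{369}{10} \approx 36.9$)
$X + \left(\left(1 - 5\right) + 7\right)^{2} \left(-106\right) = \frac{369}{10} + \left(\left(1 - 5\right) + 7\right)^{2} \left(-106\right) = \frac{369}{10} + \left(-4 + 7\right)^{2} \left(-106\right) = \frac{369}{10} + 3^{2} \left(-106\right) = \frac{369}{10} + 9 \left(-106\right) = \frac{369}{10} - 954 = - \frac{9171}{10}$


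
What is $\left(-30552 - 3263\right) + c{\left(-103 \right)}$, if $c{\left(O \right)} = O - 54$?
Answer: $-33972$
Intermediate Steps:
$c{\left(O \right)} = -54 + O$
$\left(-30552 - 3263\right) + c{\left(-103 \right)} = \left(-30552 - 3263\right) - 157 = -33815 - 157 = -33972$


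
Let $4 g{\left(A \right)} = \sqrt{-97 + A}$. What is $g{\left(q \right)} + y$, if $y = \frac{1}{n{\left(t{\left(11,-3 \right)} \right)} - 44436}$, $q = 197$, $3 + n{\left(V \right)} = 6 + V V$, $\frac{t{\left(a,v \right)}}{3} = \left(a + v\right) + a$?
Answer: $\frac{102959}{41184} \approx 2.5$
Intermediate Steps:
$t{\left(a,v \right)} = 3 v + 6 a$ ($t{\left(a,v \right)} = 3 \left(\left(a + v\right) + a\right) = 3 \left(v + 2 a\right) = 3 v + 6 a$)
$n{\left(V \right)} = 3 + V^{2}$ ($n{\left(V \right)} = -3 + \left(6 + V V\right) = -3 + \left(6 + V^{2}\right) = 3 + V^{2}$)
$y = - \frac{1}{41184}$ ($y = \frac{1}{\left(3 + \left(3 \left(-3\right) + 6 \cdot 11\right)^{2}\right) - 44436} = \frac{1}{\left(3 + \left(-9 + 66\right)^{2}\right) - 44436} = \frac{1}{\left(3 + 57^{2}\right) - 44436} = \frac{1}{\left(3 + 3249\right) - 44436} = \frac{1}{3252 - 44436} = \frac{1}{-41184} = - \frac{1}{41184} \approx -2.4281 \cdot 10^{-5}$)
$g{\left(A \right)} = \frac{\sqrt{-97 + A}}{4}$
$g{\left(q \right)} + y = \frac{\sqrt{-97 + 197}}{4} - \frac{1}{41184} = \frac{\sqrt{100}}{4} - \frac{1}{41184} = \frac{1}{4} \cdot 10 - \frac{1}{41184} = \frac{5}{2} - \frac{1}{41184} = \frac{102959}{41184}$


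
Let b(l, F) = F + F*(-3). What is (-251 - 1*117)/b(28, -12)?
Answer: -46/3 ≈ -15.333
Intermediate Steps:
b(l, F) = -2*F (b(l, F) = F - 3*F = -2*F)
(-251 - 1*117)/b(28, -12) = (-251 - 1*117)/((-2*(-12))) = (-251 - 117)/24 = -368*1/24 = -46/3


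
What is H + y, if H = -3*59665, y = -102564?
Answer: -281559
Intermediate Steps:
H = -178995
H + y = -178995 - 102564 = -281559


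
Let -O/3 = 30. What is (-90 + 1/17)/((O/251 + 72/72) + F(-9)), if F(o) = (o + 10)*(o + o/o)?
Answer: 383779/31399 ≈ 12.223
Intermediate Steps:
O = -90 (O = -3*30 = -90)
F(o) = (1 + o)*(10 + o) (F(o) = (10 + o)*(o + 1) = (10 + o)*(1 + o) = (1 + o)*(10 + o))
(-90 + 1/17)/((O/251 + 72/72) + F(-9)) = (-90 + 1/17)/((-90/251 + 72/72) + (10 + (-9)² + 11*(-9))) = (-90 + 1/17)/((-90*1/251 + 72*(1/72)) + (10 + 81 - 99)) = -1529/(17*((-90/251 + 1) - 8)) = -1529/(17*(161/251 - 8)) = -1529/(17*(-1847/251)) = -1529/17*(-251/1847) = 383779/31399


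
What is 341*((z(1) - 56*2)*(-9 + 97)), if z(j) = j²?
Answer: -3330888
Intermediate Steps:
341*((z(1) - 56*2)*(-9 + 97)) = 341*((1² - 56*2)*(-9 + 97)) = 341*((1 - 112)*88) = 341*(-111*88) = 341*(-9768) = -3330888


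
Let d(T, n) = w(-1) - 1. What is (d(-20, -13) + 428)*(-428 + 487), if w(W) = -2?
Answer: 25075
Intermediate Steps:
d(T, n) = -3 (d(T, n) = -2 - 1 = -3)
(d(-20, -13) + 428)*(-428 + 487) = (-3 + 428)*(-428 + 487) = 425*59 = 25075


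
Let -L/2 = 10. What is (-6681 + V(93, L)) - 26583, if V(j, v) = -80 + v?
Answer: -33364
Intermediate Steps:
L = -20 (L = -2*10 = -20)
(-6681 + V(93, L)) - 26583 = (-6681 + (-80 - 20)) - 26583 = (-6681 - 100) - 26583 = -6781 - 26583 = -33364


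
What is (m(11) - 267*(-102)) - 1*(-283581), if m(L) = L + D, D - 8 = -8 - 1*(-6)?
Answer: 310832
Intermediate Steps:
D = 6 (D = 8 + (-8 - 1*(-6)) = 8 + (-8 + 6) = 8 - 2 = 6)
m(L) = 6 + L (m(L) = L + 6 = 6 + L)
(m(11) - 267*(-102)) - 1*(-283581) = ((6 + 11) - 267*(-102)) - 1*(-283581) = (17 + 27234) + 283581 = 27251 + 283581 = 310832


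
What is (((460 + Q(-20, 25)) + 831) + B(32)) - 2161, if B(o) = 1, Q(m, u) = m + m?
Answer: -909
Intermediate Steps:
Q(m, u) = 2*m
(((460 + Q(-20, 25)) + 831) + B(32)) - 2161 = (((460 + 2*(-20)) + 831) + 1) - 2161 = (((460 - 40) + 831) + 1) - 2161 = ((420 + 831) + 1) - 2161 = (1251 + 1) - 2161 = 1252 - 2161 = -909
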